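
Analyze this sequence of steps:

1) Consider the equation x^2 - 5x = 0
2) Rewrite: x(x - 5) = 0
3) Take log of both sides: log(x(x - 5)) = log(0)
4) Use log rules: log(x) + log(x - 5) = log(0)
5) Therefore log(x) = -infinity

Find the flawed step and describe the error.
Step 3: Take log of both sides: log(x(x - 5)) = log(0)

Step 3 takes the logarithm of both sides, resulting in log(0) on the right side. The logarithm is only defined for positive numbers; log(0) is undefined (approaches negative infinity). This operation is invalid.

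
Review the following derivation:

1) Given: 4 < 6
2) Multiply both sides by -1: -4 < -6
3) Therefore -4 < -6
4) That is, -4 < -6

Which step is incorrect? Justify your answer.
Step 2: Multiply both sides by -1: -4 < -6

Step 2 multiplies both sides by -1 but fails to reverse the inequality sign. When multiplying (or dividing) an inequality by a negative number, the direction must be reversed. Since 4 < 6, we should get -4 > -6, i.e., -4 > -6.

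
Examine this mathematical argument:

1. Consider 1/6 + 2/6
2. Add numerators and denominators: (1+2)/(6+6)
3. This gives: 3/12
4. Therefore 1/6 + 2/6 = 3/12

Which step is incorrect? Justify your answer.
Step 2: Add numerators and denominators: (1+2)/(6+6)

Step 2 incorrectly adds fractions by separately adding numerators and denominators. This is wrong. The correct method requires a common denominator: 1/6 + 2/6 = (1×6 + 2×6)/(6×6) = 18/36 = 1/2. The method used gives 3/12, which is different.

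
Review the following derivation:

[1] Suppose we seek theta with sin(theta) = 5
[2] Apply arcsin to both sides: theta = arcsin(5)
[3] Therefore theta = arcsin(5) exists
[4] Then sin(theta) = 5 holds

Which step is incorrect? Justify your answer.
Step 2: Apply arcsin to both sides: theta = arcsin(5)

Step 2 applies arcsin to 5. However, arcsin(x) is only defined for x in [-1, 1] because sin(theta) can only produce values in that range. Since |5| > 1, arcsin(5) is undefined. There is no angle whose sine equals 5.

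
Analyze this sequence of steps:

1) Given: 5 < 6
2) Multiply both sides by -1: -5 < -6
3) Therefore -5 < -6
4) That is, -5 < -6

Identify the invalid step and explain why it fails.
Step 2: Multiply both sides by -1: -5 < -6

Step 2 multiplies both sides by -1 but fails to reverse the inequality sign. When multiplying (or dividing) an inequality by a negative number, the direction must be reversed. Since 5 < 6, we should get -5 > -6, i.e., -5 > -6.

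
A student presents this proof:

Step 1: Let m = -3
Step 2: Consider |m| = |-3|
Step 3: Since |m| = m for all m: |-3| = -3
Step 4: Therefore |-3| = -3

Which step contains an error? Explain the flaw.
Step 3: Since |m| = m for all m: |-3| = -3

Step 3 incorrectly states that |m| = m for all m. The correct definition is |m| = m when m >= 0, and |m| = -m when m < 0. Since -3 < 0, we have |-3| = -(-3) = 3, not -3.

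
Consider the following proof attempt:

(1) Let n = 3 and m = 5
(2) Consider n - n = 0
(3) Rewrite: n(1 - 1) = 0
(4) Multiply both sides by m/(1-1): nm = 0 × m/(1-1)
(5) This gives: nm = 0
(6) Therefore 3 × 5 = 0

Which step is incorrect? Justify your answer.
Step 4: Multiply both sides by m/(1-1): nm = 0 × m/(1-1)

Step 4 multiplies both sides by m/(1-1). However, 1-1 = 0, so this is multiplication by m/0, which is undefined. We cannot multiply by an undefined expression.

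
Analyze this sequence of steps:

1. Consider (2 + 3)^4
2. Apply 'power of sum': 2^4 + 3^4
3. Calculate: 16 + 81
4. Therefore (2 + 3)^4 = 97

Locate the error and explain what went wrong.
Step 2: Apply 'power of sum': 2^4 + 3^4

Step 2 incorrectly applies a non-existent rule '(a+b)^n = a^n + b^n'. This is false in general. The correct expansion uses the binomial theorem. The actual value is (2 + 3)^4 = 5^4 = 625, not 97.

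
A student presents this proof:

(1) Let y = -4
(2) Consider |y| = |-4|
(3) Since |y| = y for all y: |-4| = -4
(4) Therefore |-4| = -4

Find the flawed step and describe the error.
Step 3: Since |y| = y for all y: |-4| = -4

Step 3 incorrectly states that |y| = y for all y. The correct definition is |y| = y when y >= 0, and |y| = -y when y < 0. Since -4 < 0, we have |-4| = -(-4) = 4, not -4.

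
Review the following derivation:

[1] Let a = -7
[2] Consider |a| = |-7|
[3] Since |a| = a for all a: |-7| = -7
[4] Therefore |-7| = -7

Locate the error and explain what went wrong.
Step 3: Since |a| = a for all a: |-7| = -7

Step 3 incorrectly states that |a| = a for all a. The correct definition is |a| = a when a >= 0, and |a| = -a when a < 0. Since -7 < 0, we have |-7| = -(-7) = 7, not -7.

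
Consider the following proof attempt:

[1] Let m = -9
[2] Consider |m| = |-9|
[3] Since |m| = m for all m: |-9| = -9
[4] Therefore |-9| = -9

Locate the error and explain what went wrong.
Step 3: Since |m| = m for all m: |-9| = -9

Step 3 incorrectly states that |m| = m for all m. The correct definition is |m| = m when m >= 0, and |m| = -m when m < 0. Since -9 < 0, we have |-9| = -(-9) = 9, not -9.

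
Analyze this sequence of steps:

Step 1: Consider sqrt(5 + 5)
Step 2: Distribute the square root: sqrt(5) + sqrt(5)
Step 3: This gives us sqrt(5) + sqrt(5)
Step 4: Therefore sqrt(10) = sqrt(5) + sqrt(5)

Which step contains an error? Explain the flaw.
Step 2: Distribute the square root: sqrt(5) + sqrt(5)

Step 2 incorrectly 'distributes' the square root over addition. The square root function does not distribute: sqrt(a + b) ≠ sqrt(a) + sqrt(b). In fact, sqrt(5 + 5) = sqrt(10) ≈ 3.1623, while sqrt(5) + sqrt(5) ≈ 4.4721.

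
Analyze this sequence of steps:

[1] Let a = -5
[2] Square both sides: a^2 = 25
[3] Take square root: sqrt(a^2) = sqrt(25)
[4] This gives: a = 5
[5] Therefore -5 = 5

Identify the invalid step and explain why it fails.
Step 4: This gives: a = 5

Step 4 incorrectly states that sqrt(a^2) = a. The correct identity is sqrt(a^2) = |a|. Since a = -5 < 0, we have sqrt(a^2) = |-5| = 5, not a = -5.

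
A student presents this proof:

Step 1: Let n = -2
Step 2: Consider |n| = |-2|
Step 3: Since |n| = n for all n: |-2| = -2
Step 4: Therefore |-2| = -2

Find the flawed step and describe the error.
Step 3: Since |n| = n for all n: |-2| = -2

Step 3 incorrectly states that |n| = n for all n. The correct definition is |n| = n when n >= 0, and |n| = -n when n < 0. Since -2 < 0, we have |-2| = -(-2) = 2, not -2.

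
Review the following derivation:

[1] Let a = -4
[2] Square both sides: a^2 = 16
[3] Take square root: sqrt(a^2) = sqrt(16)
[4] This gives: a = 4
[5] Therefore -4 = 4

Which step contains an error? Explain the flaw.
Step 4: This gives: a = 4

Step 4 incorrectly states that sqrt(a^2) = a. The correct identity is sqrt(a^2) = |a|. Since a = -4 < 0, we have sqrt(a^2) = |-4| = 4, not a = -4.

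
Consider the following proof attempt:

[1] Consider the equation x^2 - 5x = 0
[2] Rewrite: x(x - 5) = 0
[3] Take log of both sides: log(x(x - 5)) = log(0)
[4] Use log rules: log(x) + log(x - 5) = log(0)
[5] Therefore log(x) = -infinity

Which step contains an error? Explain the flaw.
Step 3: Take log of both sides: log(x(x - 5)) = log(0)

Step 3 takes the logarithm of both sides, resulting in log(0) on the right side. The logarithm is only defined for positive numbers; log(0) is undefined (approaches negative infinity). This operation is invalid.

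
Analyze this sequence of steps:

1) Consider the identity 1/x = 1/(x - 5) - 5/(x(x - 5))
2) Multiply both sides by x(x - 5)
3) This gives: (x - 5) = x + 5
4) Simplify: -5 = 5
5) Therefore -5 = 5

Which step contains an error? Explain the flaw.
Step 3: This gives: (x - 5) = x + 5

Step 3 makes a sign error when clearing denominators. Multiplying -5/(x(x - 5)) by x(x - 5) gives -5, not +5. The correct result is (x - 5) = x - 5, which is trivially true, not (x - 5) = x + 5. (Step 1 is a valid identity: 1/(x - 5) - 5/(x(x - 5)) = (x - 5)/(x(x - 5)) = 1/x.)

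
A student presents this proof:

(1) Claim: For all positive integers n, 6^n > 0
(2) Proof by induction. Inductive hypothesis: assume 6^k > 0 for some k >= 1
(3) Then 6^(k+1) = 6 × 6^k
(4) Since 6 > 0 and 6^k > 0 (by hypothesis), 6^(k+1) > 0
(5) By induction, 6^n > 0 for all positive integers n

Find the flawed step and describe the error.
Step 5: By induction, 6^n > 0 for all positive integers n

Step 5 concludes the proof by induction, but no base case was ever established. A valid induction proof requires: (1) a base case proving 6^1 > 0, and (2) an inductive step showing IF 6^k > 0 THEN 6^(k+1) > 0. Steps 2-4 correctly establish the inductive step, but without the base case the conclusion in step 5 does not follow.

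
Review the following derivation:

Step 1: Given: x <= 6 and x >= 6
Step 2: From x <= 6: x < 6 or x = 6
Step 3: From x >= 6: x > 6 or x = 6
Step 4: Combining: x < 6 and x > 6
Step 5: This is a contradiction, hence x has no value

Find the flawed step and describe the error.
Step 4: Combining: x < 6 and x > 6

Step 4 incorrectly combines the conditions. From x <= 6 and x >= 6, the intersection is x = 6. The error treats the 'or' cases as 'and' requirements. The correct conclusion is that x = 6 is the unique solution, not that no solution exists.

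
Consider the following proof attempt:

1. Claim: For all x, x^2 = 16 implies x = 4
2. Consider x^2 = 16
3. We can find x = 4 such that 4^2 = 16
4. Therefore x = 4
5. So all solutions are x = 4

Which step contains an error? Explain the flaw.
Step 4: Therefore x = 4

Step 4 incorrectly concludes that x = 4 is the only solution. The proof shows that x = 4 is A solution (existence), but does not show it is the ONLY solution (uniqueness). In fact, x = -4 is also a solution since (-4)^2 = 16. Finding one solution doesn't prove there are no others.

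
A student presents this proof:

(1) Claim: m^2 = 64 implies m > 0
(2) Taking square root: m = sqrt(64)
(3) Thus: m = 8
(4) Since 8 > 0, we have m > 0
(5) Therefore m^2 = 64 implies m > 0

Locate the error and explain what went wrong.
Step 2: Taking square root: m = sqrt(64)

Step 2 takes the square root and assumes the positive root only. The equation m^2 = 64 actually has two solutions: m = 8 and m = -8. The proof silently assumes m > 0 without justification, then uses this assumption to conclude m > 0, which is circular. The counterexample m = -8 shows the claim is false.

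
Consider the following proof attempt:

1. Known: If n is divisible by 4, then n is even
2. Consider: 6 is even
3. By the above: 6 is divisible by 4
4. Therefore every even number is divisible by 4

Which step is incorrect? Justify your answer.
Step 3: By the above: 6 is divisible by 4

Step 3 commits the fallacy of affirming the consequent. The known fact 'divisible by 4 → even' does NOT imply 'even → divisible by 4'. That would be the converse, which is false. For example, 6 is even but 6 ÷ 4 = 1.50, which is not an integer.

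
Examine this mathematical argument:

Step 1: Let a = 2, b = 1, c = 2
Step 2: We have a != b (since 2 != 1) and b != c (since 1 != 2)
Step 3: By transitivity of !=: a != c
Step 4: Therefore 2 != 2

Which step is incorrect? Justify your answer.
Step 3: By transitivity of !=: a != c

Step 3 incorrectly applies transitivity to the '!=' relation. Transitivity states: if a R b and b R c, then a R c. However, '!=' is not transitive. Counterexample: 2 != 1 and 1 != 2, but 2 = 2 (both equal 2). Transitivity holds for relations like <, <=, =, but not for !=.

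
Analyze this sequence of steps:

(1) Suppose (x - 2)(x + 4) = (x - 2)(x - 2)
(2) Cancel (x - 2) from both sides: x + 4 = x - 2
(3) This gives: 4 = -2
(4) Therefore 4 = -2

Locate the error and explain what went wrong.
Step 2: Cancel (x - 2) from both sides: x + 4 = x - 2

Step 2 cancels (x - 2) from both sides. This is only valid if (x - 2) ≠ 0, i.e., x ≠ 2. When x = 2, both sides equal zero regardless of the other factors. The correct approach requires considering x = 2 as a separate case.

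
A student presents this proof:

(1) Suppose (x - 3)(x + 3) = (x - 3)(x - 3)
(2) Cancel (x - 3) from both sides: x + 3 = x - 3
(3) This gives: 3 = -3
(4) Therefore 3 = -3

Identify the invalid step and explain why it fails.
Step 2: Cancel (x - 3) from both sides: x + 3 = x - 3

Step 2 cancels (x - 3) from both sides. This is only valid if (x - 3) ≠ 0, i.e., x ≠ 3. When x = 3, both sides equal zero regardless of the other factors. The correct approach requires considering x = 3 as a separate case.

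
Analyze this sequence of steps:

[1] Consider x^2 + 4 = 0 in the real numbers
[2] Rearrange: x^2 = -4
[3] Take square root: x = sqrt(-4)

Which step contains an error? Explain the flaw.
Step 3: Take square root: x = sqrt(-4)

Step 3 takes the square root of -4, which is negative. In the real number system, the square root of a negative number is undefined. The equation x^2 + 4 = 0 has no real solutions. Square roots of negative numbers only exist in the complex numbers.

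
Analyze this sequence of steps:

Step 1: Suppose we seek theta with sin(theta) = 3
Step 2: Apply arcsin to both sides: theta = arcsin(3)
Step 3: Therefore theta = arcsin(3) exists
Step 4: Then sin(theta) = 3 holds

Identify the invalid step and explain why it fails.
Step 2: Apply arcsin to both sides: theta = arcsin(3)

Step 2 applies arcsin to 3. However, arcsin(x) is only defined for x in [-1, 1] because sin(theta) can only produce values in that range. Since |3| > 1, arcsin(3) is undefined. There is no angle whose sine equals 3.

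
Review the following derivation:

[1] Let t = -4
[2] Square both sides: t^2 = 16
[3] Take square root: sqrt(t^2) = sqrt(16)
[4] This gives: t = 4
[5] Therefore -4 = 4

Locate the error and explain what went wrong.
Step 4: This gives: t = 4

Step 4 incorrectly states that sqrt(t^2) = t. The correct identity is sqrt(t^2) = |t|. Since t = -4 < 0, we have sqrt(t^2) = |-4| = 4, not t = -4.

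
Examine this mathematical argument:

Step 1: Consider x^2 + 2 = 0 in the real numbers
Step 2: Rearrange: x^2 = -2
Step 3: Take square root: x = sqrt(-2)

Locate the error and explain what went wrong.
Step 3: Take square root: x = sqrt(-2)

Step 3 takes the square root of -2, which is negative. In the real number system, the square root of a negative number is undefined. The equation x^2 + 2 = 0 has no real solutions. Square roots of negative numbers only exist in the complex numbers.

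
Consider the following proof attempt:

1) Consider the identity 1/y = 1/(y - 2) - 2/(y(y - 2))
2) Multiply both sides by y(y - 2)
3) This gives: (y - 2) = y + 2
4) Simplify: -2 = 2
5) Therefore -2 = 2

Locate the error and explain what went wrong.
Step 3: This gives: (y - 2) = y + 2

Step 3 makes a sign error when clearing denominators. Multiplying -2/(y(y - 2)) by y(y - 2) gives -2, not +2. The correct result is (y - 2) = y - 2, which is trivially true, not (y - 2) = y + 2. (Step 1 is a valid identity: 1/(y - 2) - 2/(y(y - 2)) = (y - 2)/(y(y - 2)) = 1/y.)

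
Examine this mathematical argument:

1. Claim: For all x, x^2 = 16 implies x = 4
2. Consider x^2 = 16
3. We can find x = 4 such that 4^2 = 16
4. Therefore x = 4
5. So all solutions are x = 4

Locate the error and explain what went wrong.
Step 4: Therefore x = 4

Step 4 incorrectly concludes that x = 4 is the only solution. The proof shows that x = 4 is A solution (existence), but does not show it is the ONLY solution (uniqueness). In fact, x = -4 is also a solution since (-4)^2 = 16. Finding one solution doesn't prove there are no others.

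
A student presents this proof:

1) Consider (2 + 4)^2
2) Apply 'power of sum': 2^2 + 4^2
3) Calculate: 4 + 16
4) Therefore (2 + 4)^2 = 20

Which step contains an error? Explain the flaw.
Step 2: Apply 'power of sum': 2^2 + 4^2

Step 2 incorrectly applies a non-existent rule '(a+b)^n = a^n + b^n'. This is false in general. The correct expansion uses the binomial theorem. The actual value is (2 + 4)^2 = 6^2 = 36, not 20.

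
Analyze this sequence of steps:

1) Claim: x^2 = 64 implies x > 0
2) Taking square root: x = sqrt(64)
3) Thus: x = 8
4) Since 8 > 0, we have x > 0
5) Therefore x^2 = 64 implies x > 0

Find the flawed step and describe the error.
Step 2: Taking square root: x = sqrt(64)

Step 2 takes the square root and assumes the positive root only. The equation x^2 = 64 actually has two solutions: x = 8 and x = -8. The proof silently assumes x > 0 without justification, then uses this assumption to conclude x > 0, which is circular. The counterexample x = -8 shows the claim is false.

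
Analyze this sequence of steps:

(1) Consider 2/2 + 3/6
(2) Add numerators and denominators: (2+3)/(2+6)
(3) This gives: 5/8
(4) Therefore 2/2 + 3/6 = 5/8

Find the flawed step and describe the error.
Step 2: Add numerators and denominators: (2+3)/(2+6)

Step 2 incorrectly adds fractions by separately adding numerators and denominators. This is wrong. The correct method requires a common denominator: 2/2 + 3/6 = (2×6 + 3×2)/(2×6) = 18/12 = 3/2. The method used gives 5/8, which is different.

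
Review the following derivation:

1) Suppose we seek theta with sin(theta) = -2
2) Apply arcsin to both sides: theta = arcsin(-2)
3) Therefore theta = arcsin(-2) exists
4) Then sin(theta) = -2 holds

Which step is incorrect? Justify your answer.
Step 2: Apply arcsin to both sides: theta = arcsin(-2)

Step 2 applies arcsin to -2. However, arcsin(x) is only defined for x in [-1, 1] because sin(theta) can only produce values in that range. Since |-2| > 1, arcsin(-2) is undefined. There is no angle whose sine equals -2.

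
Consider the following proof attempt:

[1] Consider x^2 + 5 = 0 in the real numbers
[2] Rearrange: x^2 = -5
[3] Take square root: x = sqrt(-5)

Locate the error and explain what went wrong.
Step 3: Take square root: x = sqrt(-5)

Step 3 takes the square root of -5, which is negative. In the real number system, the square root of a negative number is undefined. The equation x^2 + 5 = 0 has no real solutions. Square roots of negative numbers only exist in the complex numbers.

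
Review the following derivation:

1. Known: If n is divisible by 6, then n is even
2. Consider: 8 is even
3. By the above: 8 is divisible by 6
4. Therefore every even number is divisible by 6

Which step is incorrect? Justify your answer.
Step 3: By the above: 8 is divisible by 6

Step 3 commits the fallacy of affirming the consequent. The known fact 'divisible by 6 → even' does NOT imply 'even → divisible by 6'. That would be the converse, which is false. For example, 8 is even but 8 ÷ 6 = 1.33, which is not an integer.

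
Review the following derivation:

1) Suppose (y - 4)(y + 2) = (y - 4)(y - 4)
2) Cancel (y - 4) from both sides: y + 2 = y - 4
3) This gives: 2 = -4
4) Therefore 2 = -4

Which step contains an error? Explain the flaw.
Step 2: Cancel (y - 4) from both sides: y + 2 = y - 4

Step 2 cancels (y - 4) from both sides. This is only valid if (y - 4) ≠ 0, i.e., y ≠ 4. When y = 4, both sides equal zero regardless of the other factors. The correct approach requires considering y = 4 as a separate case.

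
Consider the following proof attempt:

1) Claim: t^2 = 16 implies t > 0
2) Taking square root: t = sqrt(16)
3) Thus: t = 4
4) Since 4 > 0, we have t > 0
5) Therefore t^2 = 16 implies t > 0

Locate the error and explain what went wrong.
Step 2: Taking square root: t = sqrt(16)

Step 2 takes the square root and assumes the positive root only. The equation t^2 = 16 actually has two solutions: t = 4 and t = -4. The proof silently assumes t > 0 without justification, then uses this assumption to conclude t > 0, which is circular. The counterexample t = -4 shows the claim is false.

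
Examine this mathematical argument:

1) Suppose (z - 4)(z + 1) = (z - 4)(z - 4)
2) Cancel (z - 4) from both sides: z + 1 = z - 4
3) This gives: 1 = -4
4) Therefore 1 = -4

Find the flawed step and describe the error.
Step 2: Cancel (z - 4) from both sides: z + 1 = z - 4

Step 2 cancels (z - 4) from both sides. This is only valid if (z - 4) ≠ 0, i.e., z ≠ 4. When z = 4, both sides equal zero regardless of the other factors. The correct approach requires considering z = 4 as a separate case.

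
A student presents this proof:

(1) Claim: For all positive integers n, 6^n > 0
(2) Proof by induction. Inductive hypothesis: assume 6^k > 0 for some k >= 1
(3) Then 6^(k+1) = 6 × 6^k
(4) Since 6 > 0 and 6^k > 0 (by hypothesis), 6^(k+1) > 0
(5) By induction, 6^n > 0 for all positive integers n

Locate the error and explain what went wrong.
Step 5: By induction, 6^n > 0 for all positive integers n

Step 5 concludes the proof by induction, but no base case was ever established. A valid induction proof requires: (1) a base case proving 6^1 > 0, and (2) an inductive step showing IF 6^k > 0 THEN 6^(k+1) > 0. Steps 2-4 correctly establish the inductive step, but without the base case the conclusion in step 5 does not follow.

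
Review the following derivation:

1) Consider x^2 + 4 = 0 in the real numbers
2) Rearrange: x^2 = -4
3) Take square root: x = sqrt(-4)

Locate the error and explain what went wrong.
Step 3: Take square root: x = sqrt(-4)

Step 3 takes the square root of -4, which is negative. In the real number system, the square root of a negative number is undefined. The equation x^2 + 4 = 0 has no real solutions. Square roots of negative numbers only exist in the complex numbers.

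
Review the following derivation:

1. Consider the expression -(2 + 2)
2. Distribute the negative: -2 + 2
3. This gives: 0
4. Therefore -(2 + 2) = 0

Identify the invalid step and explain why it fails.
Step 2: Distribute the negative: -2 + 2

Step 2 incorrectly distributes the negative sign. The correct distribution is -(2 + 2) = -2 - 2 = -4. The negative must be applied to both terms, not just the first. The error treats -(2 + 2) as -2 + 2, which equals 0 instead of -4.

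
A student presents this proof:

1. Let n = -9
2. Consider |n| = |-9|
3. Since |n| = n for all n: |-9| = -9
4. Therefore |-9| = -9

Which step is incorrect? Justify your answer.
Step 3: Since |n| = n for all n: |-9| = -9

Step 3 incorrectly states that |n| = n for all n. The correct definition is |n| = n when n >= 0, and |n| = -n when n < 0. Since -9 < 0, we have |-9| = -(-9) = 9, not -9.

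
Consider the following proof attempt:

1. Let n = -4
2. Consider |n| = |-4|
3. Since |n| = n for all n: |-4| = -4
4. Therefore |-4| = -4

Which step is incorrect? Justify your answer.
Step 3: Since |n| = n for all n: |-4| = -4

Step 3 incorrectly states that |n| = n for all n. The correct definition is |n| = n when n >= 0, and |n| = -n when n < 0. Since -4 < 0, we have |-4| = -(-4) = 4, not -4.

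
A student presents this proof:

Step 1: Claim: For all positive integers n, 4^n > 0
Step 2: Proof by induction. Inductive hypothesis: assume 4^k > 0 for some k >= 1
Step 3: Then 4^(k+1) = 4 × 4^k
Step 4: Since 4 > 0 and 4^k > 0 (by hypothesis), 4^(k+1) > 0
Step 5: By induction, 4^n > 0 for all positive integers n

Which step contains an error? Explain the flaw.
Step 5: By induction, 4^n > 0 for all positive integers n

Step 5 concludes the proof by induction, but no base case was ever established. A valid induction proof requires: (1) a base case proving 4^1 > 0, and (2) an inductive step showing IF 4^k > 0 THEN 4^(k+1) > 0. Steps 2-4 correctly establish the inductive step, but without the base case the conclusion in step 5 does not follow.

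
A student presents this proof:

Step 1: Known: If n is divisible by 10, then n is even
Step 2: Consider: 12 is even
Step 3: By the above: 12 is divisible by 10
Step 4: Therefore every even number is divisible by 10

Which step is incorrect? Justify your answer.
Step 3: By the above: 12 is divisible by 10

Step 3 commits the fallacy of affirming the consequent. The known fact 'divisible by 10 → even' does NOT imply 'even → divisible by 10'. That would be the converse, which is false. For example, 12 is even but 12 ÷ 10 = 1.20, which is not an integer.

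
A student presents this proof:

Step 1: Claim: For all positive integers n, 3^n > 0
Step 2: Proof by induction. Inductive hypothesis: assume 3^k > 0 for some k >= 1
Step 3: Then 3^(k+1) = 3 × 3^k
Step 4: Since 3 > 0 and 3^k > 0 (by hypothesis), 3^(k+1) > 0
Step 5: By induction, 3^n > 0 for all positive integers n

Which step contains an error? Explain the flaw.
Step 5: By induction, 3^n > 0 for all positive integers n

Step 5 concludes the proof by induction, but no base case was ever established. A valid induction proof requires: (1) a base case proving 3^1 > 0, and (2) an inductive step showing IF 3^k > 0 THEN 3^(k+1) > 0. Steps 2-4 correctly establish the inductive step, but without the base case the conclusion in step 5 does not follow.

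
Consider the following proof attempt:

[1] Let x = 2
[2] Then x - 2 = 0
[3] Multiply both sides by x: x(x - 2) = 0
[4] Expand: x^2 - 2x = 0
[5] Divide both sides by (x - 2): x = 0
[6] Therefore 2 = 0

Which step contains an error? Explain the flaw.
Step 5: Divide both sides by (x - 2): x = 0

Step 5 divides both sides by (x - 2). However, since x = 2, we have (x - 2) = 0. Division by zero is undefined, making this step invalid.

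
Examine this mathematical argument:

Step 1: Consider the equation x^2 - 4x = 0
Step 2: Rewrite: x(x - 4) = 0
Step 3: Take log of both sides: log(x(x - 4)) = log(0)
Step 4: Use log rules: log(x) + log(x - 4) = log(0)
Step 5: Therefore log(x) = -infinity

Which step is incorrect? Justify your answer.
Step 3: Take log of both sides: log(x(x - 4)) = log(0)

Step 3 takes the logarithm of both sides, resulting in log(0) on the right side. The logarithm is only defined for positive numbers; log(0) is undefined (approaches negative infinity). This operation is invalid.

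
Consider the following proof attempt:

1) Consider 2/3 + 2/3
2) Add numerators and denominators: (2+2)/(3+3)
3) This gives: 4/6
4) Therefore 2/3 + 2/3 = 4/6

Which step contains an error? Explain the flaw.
Step 2: Add numerators and denominators: (2+2)/(3+3)

Step 2 incorrectly adds fractions by separately adding numerators and denominators. This is wrong. The correct method requires a common denominator: 2/3 + 2/3 = (2×3 + 2×3)/(3×3) = 12/9 = 4/3. The method used gives 4/6, which is different.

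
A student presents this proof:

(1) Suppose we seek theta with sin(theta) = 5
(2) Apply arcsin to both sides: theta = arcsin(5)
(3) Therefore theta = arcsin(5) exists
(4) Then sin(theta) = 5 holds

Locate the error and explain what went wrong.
Step 2: Apply arcsin to both sides: theta = arcsin(5)

Step 2 applies arcsin to 5. However, arcsin(x) is only defined for x in [-1, 1] because sin(theta) can only produce values in that range. Since |5| > 1, arcsin(5) is undefined. There is no angle whose sine equals 5.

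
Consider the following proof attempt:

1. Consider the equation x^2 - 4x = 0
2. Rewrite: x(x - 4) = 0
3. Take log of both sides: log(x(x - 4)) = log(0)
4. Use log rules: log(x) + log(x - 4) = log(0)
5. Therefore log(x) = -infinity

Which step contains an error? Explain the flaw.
Step 3: Take log of both sides: log(x(x - 4)) = log(0)

Step 3 takes the logarithm of both sides, resulting in log(0) on the right side. The logarithm is only defined for positive numbers; log(0) is undefined (approaches negative infinity). This operation is invalid.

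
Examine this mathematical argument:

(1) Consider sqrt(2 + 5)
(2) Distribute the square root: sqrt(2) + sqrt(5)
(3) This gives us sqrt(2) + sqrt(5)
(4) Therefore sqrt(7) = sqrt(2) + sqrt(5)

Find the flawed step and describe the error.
Step 2: Distribute the square root: sqrt(2) + sqrt(5)

Step 2 incorrectly 'distributes' the square root over addition. The square root function does not distribute: sqrt(a + b) ≠ sqrt(a) + sqrt(b). In fact, sqrt(2 + 5) = sqrt(7) ≈ 2.6458, while sqrt(2) + sqrt(5) ≈ 3.6503.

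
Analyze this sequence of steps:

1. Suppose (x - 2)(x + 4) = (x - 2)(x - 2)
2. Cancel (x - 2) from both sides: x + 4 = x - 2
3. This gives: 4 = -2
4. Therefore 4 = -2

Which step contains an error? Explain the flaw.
Step 2: Cancel (x - 2) from both sides: x + 4 = x - 2

Step 2 cancels (x - 2) from both sides. This is only valid if (x - 2) ≠ 0, i.e., x ≠ 2. When x = 2, both sides equal zero regardless of the other factors. The correct approach requires considering x = 2 as a separate case.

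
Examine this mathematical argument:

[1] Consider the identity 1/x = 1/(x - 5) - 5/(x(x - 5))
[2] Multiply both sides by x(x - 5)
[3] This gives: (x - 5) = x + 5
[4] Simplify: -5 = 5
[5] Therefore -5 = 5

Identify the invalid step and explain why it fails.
Step 3: This gives: (x - 5) = x + 5

Step 3 makes a sign error when clearing denominators. Multiplying -5/(x(x - 5)) by x(x - 5) gives -5, not +5. The correct result is (x - 5) = x - 5, which is trivially true, not (x - 5) = x + 5. (Step 1 is a valid identity: 1/(x - 5) - 5/(x(x - 5)) = (x - 5)/(x(x - 5)) = 1/x.)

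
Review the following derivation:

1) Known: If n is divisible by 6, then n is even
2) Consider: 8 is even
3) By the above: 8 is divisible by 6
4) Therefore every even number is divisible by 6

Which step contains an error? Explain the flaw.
Step 3: By the above: 8 is divisible by 6

Step 3 commits the fallacy of affirming the consequent. The known fact 'divisible by 6 → even' does NOT imply 'even → divisible by 6'. That would be the converse, which is false. For example, 8 is even but 8 ÷ 6 = 1.33, which is not an integer.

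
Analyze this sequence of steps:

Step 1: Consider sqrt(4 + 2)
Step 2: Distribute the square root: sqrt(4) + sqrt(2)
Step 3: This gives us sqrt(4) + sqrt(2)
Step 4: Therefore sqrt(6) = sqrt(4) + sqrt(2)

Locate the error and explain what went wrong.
Step 2: Distribute the square root: sqrt(4) + sqrt(2)

Step 2 incorrectly 'distributes' the square root over addition. The square root function does not distribute: sqrt(a + b) ≠ sqrt(a) + sqrt(b). In fact, sqrt(4 + 2) = sqrt(6) ≈ 2.4495, while sqrt(4) + sqrt(2) ≈ 3.4142.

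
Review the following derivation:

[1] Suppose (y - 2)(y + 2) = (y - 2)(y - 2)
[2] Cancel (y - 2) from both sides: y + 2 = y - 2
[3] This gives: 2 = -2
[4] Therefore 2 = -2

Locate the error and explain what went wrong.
Step 2: Cancel (y - 2) from both sides: y + 2 = y - 2

Step 2 cancels (y - 2) from both sides. This is only valid if (y - 2) ≠ 0, i.e., y ≠ 2. When y = 2, both sides equal zero regardless of the other factors. The correct approach requires considering y = 2 as a separate case.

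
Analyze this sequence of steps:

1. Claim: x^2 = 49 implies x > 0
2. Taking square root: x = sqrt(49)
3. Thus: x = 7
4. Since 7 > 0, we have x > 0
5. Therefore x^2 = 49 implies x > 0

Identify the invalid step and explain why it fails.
Step 2: Taking square root: x = sqrt(49)

Step 2 takes the square root and assumes the positive root only. The equation x^2 = 49 actually has two solutions: x = 7 and x = -7. The proof silently assumes x > 0 without justification, then uses this assumption to conclude x > 0, which is circular. The counterexample x = -7 shows the claim is false.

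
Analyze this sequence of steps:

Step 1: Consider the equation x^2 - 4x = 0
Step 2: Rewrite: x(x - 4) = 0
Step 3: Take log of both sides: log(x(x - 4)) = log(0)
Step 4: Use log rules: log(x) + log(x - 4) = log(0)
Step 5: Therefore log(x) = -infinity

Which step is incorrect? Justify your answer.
Step 3: Take log of both sides: log(x(x - 4)) = log(0)

Step 3 takes the logarithm of both sides, resulting in log(0) on the right side. The logarithm is only defined for positive numbers; log(0) is undefined (approaches negative infinity). This operation is invalid.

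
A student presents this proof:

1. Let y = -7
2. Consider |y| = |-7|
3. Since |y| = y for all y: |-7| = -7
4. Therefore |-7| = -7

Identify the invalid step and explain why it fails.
Step 3: Since |y| = y for all y: |-7| = -7

Step 3 incorrectly states that |y| = y for all y. The correct definition is |y| = y when y >= 0, and |y| = -y when y < 0. Since -7 < 0, we have |-7| = -(-7) = 7, not -7.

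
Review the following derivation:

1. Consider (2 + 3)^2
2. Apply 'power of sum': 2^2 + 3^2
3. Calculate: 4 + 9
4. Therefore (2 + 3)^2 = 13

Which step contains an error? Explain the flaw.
Step 2: Apply 'power of sum': 2^2 + 3^2

Step 2 incorrectly applies a non-existent rule '(a+b)^n = a^n + b^n'. This is false in general. The correct expansion uses the binomial theorem. The actual value is (2 + 3)^2 = 5^2 = 25, not 13.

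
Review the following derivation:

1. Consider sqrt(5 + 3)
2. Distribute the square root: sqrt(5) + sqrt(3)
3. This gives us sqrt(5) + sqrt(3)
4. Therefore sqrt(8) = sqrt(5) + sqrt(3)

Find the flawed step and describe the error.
Step 2: Distribute the square root: sqrt(5) + sqrt(3)

Step 2 incorrectly 'distributes' the square root over addition. The square root function does not distribute: sqrt(a + b) ≠ sqrt(a) + sqrt(b). In fact, sqrt(5 + 3) = sqrt(8) ≈ 2.8284, while sqrt(5) + sqrt(3) ≈ 3.9681.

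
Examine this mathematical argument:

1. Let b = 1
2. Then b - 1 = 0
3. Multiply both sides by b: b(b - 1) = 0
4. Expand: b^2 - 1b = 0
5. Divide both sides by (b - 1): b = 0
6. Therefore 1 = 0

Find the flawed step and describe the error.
Step 5: Divide both sides by (b - 1): b = 0

Step 5 divides both sides by (b - 1). However, since b = 1, we have (b - 1) = 0. Division by zero is undefined, making this step invalid.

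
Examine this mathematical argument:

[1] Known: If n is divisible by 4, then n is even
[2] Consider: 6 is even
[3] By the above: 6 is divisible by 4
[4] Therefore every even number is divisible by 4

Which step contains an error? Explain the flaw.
Step 3: By the above: 6 is divisible by 4

Step 3 commits the fallacy of affirming the consequent. The known fact 'divisible by 4 → even' does NOT imply 'even → divisible by 4'. That would be the converse, which is false. For example, 6 is even but 6 ÷ 4 = 1.50, which is not an integer.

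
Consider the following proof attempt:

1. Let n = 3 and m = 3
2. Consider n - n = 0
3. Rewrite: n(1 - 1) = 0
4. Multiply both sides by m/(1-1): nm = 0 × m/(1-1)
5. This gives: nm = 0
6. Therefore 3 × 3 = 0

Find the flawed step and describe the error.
Step 4: Multiply both sides by m/(1-1): nm = 0 × m/(1-1)

Step 4 multiplies both sides by m/(1-1). However, 1-1 = 0, so this is multiplication by m/0, which is undefined. We cannot multiply by an undefined expression.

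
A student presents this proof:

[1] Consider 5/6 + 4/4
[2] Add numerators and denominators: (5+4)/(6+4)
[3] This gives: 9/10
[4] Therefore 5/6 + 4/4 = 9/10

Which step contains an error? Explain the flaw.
Step 2: Add numerators and denominators: (5+4)/(6+4)

Step 2 incorrectly adds fractions by separately adding numerators and denominators. This is wrong. The correct method requires a common denominator: 5/6 + 4/4 = (5×4 + 4×6)/(6×4) = 44/24 = 11/6. The method used gives 9/10, which is different.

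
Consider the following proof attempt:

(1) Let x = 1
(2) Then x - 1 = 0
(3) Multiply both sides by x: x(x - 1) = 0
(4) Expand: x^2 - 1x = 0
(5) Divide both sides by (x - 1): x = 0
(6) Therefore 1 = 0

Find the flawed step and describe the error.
Step 5: Divide both sides by (x - 1): x = 0

Step 5 divides both sides by (x - 1). However, since x = 1, we have (x - 1) = 0. Division by zero is undefined, making this step invalid.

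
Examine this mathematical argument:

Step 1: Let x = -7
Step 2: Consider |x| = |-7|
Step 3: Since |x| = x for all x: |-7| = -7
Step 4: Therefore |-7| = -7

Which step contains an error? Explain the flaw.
Step 3: Since |x| = x for all x: |-7| = -7

Step 3 incorrectly states that |x| = x for all x. The correct definition is |x| = x when x >= 0, and |x| = -x when x < 0. Since -7 < 0, we have |-7| = -(-7) = 7, not -7.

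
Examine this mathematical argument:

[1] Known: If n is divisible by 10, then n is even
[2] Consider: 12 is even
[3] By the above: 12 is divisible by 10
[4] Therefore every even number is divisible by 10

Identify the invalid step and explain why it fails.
Step 3: By the above: 12 is divisible by 10

Step 3 commits the fallacy of affirming the consequent. The known fact 'divisible by 10 → even' does NOT imply 'even → divisible by 10'. That would be the converse, which is false. For example, 12 is even but 12 ÷ 10 = 1.20, which is not an integer.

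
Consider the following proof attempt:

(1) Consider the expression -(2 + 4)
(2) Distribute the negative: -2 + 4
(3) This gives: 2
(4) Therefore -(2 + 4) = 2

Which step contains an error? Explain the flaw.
Step 2: Distribute the negative: -2 + 4

Step 2 incorrectly distributes the negative sign. The correct distribution is -(2 + 4) = -2 - 4 = -6. The negative must be applied to both terms, not just the first. The error treats -(2 + 4) as -2 + 4, which equals 2 instead of -6.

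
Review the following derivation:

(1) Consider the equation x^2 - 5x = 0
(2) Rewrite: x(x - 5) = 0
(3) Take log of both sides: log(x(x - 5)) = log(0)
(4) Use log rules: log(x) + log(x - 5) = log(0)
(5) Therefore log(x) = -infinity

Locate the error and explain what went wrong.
Step 3: Take log of both sides: log(x(x - 5)) = log(0)

Step 3 takes the logarithm of both sides, resulting in log(0) on the right side. The logarithm is only defined for positive numbers; log(0) is undefined (approaches negative infinity). This operation is invalid.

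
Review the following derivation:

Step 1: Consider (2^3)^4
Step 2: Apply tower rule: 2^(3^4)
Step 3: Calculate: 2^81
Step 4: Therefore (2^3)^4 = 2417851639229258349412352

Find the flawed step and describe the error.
Step 2: Apply tower rule: 2^(3^4)

Step 2 incorrectly states that (a^b)^c = a^(b^c). The correct rule is (a^b)^c = a^(b×c). The actual value is (2^3)^4 = 2^12 = 4096, not 2^81 = 2417851639229258349412352.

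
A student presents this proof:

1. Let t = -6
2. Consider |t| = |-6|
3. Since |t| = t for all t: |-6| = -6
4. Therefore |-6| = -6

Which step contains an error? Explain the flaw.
Step 3: Since |t| = t for all t: |-6| = -6

Step 3 incorrectly states that |t| = t for all t. The correct definition is |t| = t when t >= 0, and |t| = -t when t < 0. Since -6 < 0, we have |-6| = -(-6) = 6, not -6.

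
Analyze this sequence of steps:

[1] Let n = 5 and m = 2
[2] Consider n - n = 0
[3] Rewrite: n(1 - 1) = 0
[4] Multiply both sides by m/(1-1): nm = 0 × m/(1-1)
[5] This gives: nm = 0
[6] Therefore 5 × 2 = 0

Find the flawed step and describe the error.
Step 4: Multiply both sides by m/(1-1): nm = 0 × m/(1-1)

Step 4 multiplies both sides by m/(1-1). However, 1-1 = 0, so this is multiplication by m/0, which is undefined. We cannot multiply by an undefined expression.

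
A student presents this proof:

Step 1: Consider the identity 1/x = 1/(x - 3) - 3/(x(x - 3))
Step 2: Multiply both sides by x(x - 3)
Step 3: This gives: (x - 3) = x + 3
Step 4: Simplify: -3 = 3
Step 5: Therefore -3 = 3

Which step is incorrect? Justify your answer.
Step 3: This gives: (x - 3) = x + 3

Step 3 makes a sign error when clearing denominators. Multiplying -3/(x(x - 3)) by x(x - 3) gives -3, not +3. The correct result is (x - 3) = x - 3, which is trivially true, not (x - 3) = x + 3. (Step 1 is a valid identity: 1/(x - 3) - 3/(x(x - 3)) = (x - 3)/(x(x - 3)) = 1/x.)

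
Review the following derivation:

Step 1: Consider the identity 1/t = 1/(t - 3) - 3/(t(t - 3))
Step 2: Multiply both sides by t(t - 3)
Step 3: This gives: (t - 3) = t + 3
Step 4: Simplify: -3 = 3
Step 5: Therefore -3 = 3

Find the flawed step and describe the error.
Step 3: This gives: (t - 3) = t + 3

Step 3 makes a sign error when clearing denominators. Multiplying -3/(t(t - 3)) by t(t - 3) gives -3, not +3. The correct result is (t - 3) = t - 3, which is trivially true, not (t - 3) = t + 3. (Step 1 is a valid identity: 1/(t - 3) - 3/(t(t - 3)) = (t - 3)/(t(t - 3)) = 1/t.)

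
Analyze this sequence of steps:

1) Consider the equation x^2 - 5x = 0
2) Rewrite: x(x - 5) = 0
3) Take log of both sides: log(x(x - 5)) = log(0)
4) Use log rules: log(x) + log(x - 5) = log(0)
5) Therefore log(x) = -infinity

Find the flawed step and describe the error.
Step 3: Take log of both sides: log(x(x - 5)) = log(0)

Step 3 takes the logarithm of both sides, resulting in log(0) on the right side. The logarithm is only defined for positive numbers; log(0) is undefined (approaches negative infinity). This operation is invalid.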